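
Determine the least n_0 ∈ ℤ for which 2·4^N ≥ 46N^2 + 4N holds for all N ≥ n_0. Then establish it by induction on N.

n_0 = 5

At N = 4: 512 < 752, so the inequality fails and n_0 ≥ 5. We prove 2·4^N ≥ 46N^2 + 4N for all N ≥ 5.
For the base case N = 5: 2·4^N = 2048 and 46N^2 + 4N = 1170, so 2048 ≥ 1170.
Inductive step: assume the claim holds for N = m, so 2·4^m ≥ 46m^2 + 4m.
Then 2·4^(m + 1) = 4·(2·4^m) ≥ 4·(46m^2 + 4m).
Also, for m ≥ 5 we have 4·(46m^2 + 4m) ≥ 46(m+1)^2 + 4(m+1), since 4·(46m^2 + 4m) − (46(m+1)^2 + 4(m+1)) = 138m^2 - 80m - 50, which is nonnegative for all m ≥ 5.
Combining, 2·4^(m + 1) ≥ 46(m+1)^2 + 4(m+1).
Hence, by induction on N, the claim holds for every N ≥ 5.
Hence the smallest such n_0 is 5.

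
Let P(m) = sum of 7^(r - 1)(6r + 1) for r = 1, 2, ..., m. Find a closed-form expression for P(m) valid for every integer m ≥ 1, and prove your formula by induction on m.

We claim P(m) = 7^m·m for all m ≥ 1.
For the base case m = 1: P(1) = 7, and the closed form gives 7. They agree.
Inductive step: assume the claim holds for m = r, so P(r) = 7^r·r.
Then P(r+1) = P(r) + (7^r(6r + 7)) = (7^r·r) + (7^r(6r + 7)).
Simplifying, P(r+1) = 7^(r + 1)(r + 1) = 7^(r+1)·(r+1),
which is the closed form with m = r+1.
By the principle of mathematical induction, the result holds for all m ≥ 1.

P(m) = 7^m·m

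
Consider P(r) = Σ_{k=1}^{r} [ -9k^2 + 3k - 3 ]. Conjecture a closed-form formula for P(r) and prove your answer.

P(r) = -3r(r^2 + r + 1)

We claim P(r) = -3r(r^2 + r + 1) for all r ≥ 1.
Base case (r = 1): P(1) = -9, and the closed form gives -9. They agree.
Suppose the result is true for r = k, so P(k) = 3k(-k^2 - k - 1).
Then P(k+1) = P(k) + (3k - 9(k + 1)^2) = (3k(-k^2 - k - 1)) + (3k - 9(k + 1)^2).
Simplifying, P(k+1) = -3(k + 1)(k^2 + 3k + 3) = -3(k+1)((k+1)^2 + (k+1) + 1),
which is the closed form with r = k+1.
By induction, the statement is established for all r ≥ 1.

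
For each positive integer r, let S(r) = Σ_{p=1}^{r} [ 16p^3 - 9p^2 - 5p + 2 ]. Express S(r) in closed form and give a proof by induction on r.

We claim S(r) = r(4r^3 + 5r^2 - 3r - 2) for all r ≥ 1.
Base step (r = 1): S(1) = 4, and the closed form gives 4. They agree.
Inductive step: assume the claim holds for r = p, so S(p) = p(4p^3 + 5p^2 - 3p - 2).
Then S(p+1) = S(p) + (16p^3 + 39p^2 + 25p + 4) = (p(4p^3 + 5p^2 - 3p - 2)) + (16p^3 + 39p^2 + 25p + 4).
Simplifying, S(p+1) = (p + 1)(4p^3 + 17p^2 + 19p + 4) = (p+1)(4(p+1)^3 + 5(p+1)^2 - 3(p+1) - 2),
which is the closed form with r = p+1.
By induction, the statement is established for all r ≥ 1.

S(r) = r(4r^3 + 5r^2 - 3r - 2)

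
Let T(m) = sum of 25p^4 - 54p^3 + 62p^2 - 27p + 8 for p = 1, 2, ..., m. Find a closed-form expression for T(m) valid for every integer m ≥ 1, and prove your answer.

T(m) = m(5m^4 - m^3 + 2m^2 + 4m + 4)

We claim T(m) = m(5m^4 - m^3 + 2m^2 + 4m + 4) for all m ≥ 1.
Base step (m = 1): T(1) = 14, and the closed form gives 14. They agree.
For the inductive step, assume it holds for an arbitrary p ≥ 1, so T(p) = p(5p^4 - p^3 + 2p^2 + 4p + 4).
Then T(p+1) = T(p) + (25p^4 + 46p^3 + 50p^2 + 35p + 14) = (p(5p^4 - p^3 + 2p^2 + 4p + 4)) + (25p^4 + 46p^3 + 50p^2 + 35p + 14).
Simplifying, T(p+1) = (p + 1)(5p^4 + 19p^3 + 29p^2 + 25p + 14) = (p+1)(5(p+1)^4 - (p+1)^3 + 2(p+1)^2 + 4(p+1) + 4),
which is the closed form with m = p+1.
By induction, the statement is established for all m ≥ 1.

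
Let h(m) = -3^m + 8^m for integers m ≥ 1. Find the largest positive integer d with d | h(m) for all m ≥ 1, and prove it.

d = 5

Computing the first values: h(1) = 5 and h(2) = 55; gcd(5, 55) = 5, so d ≤ 5.
We prove 5 | -3^m + 8^m for all m ≥ 1 by induction on m.
For the base case m = 1: h(1) = 5 = 5·(1), so 5 | h(1).
Inductive step: assume the claim holds for m = j, i.e. 5 | h(j). Then
8^{j+1} − 3^{j+1} = 8·8^j − 3·3^j = 8·(8^j − 3^j) + (5)·3^j. The first term is divisible by 5 by the inductive hypothesis, and the second term (5)·3^j is divisible by 5 since 5 | 5. Hence 5 | h(j+1).
By induction, the statement is established for all m ≥ 1.
Therefore the largest such d is 5.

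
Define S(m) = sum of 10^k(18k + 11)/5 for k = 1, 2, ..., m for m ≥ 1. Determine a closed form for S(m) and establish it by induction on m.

We claim S(m) = 2·10^m(2m + 1) - 2 for all m ≥ 1.
When m = 1: S(1) = 58, and the closed form gives 58. They agree.
Inductive step: suppose the statement holds for some k ≥ 1, so S(k) = 2·10^k(2k + 1) - 2.
Then S(k+1) = S(k) + (10^k(36k + 58)) = (2·10^k(2k + 1) - 2) + (10^k(36k + 58)).
Simplifying, S(k+1) = 40·10^k·k + 60·10^k - 2 = 2·10^(k+1)(2(k+1) + 1) - 2,
which is the closed form with m = k+1.
By induction, the statement is established for all m ≥ 1.

S(m) = 2·10^m(2m + 1) - 2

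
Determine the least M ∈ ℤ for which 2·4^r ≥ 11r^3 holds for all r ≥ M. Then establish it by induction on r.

At r = 4: 512 < 704, so the inequality fails and M ≥ 5. We prove 2·4^r ≥ 11r^3 for all r ≥ 5.
When r = 5: 2·4^r = 2048 and 11r^3 = 1375, so 2048 ≥ 1375.
For the inductive step, assume it holds for an arbitrary j ≥ 5, so 2·4^j ≥ 11j^3.
Then 2·4^(j + 1) = 4·(2·4^j) ≥ 4·(11j^3).
Also, for j ≥ 5 we have 4·(11j^3) ≥ 11(j+1)^3, since 4 ≥ (1 + 1/j)^3 for all j ≥ 5.
Combining, 2·4^(j + 1) ≥ 11(j+1)^3.
This completes the induction.
Hence the smallest such M is 5.

M = 5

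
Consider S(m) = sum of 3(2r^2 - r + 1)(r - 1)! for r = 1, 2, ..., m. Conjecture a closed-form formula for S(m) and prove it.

We claim S(m) = (6m + 3)m! - 3 for all m ≥ 1.
Base case (m = 1): S(1) = 6, and the closed form gives 6. They agree.
Inductive step: assume the claim holds for m = r, so S(r) = (6r + 3)r! - 3.
Then S(r+1) = S(r) + (3(2r^2 + 3r + 2)r!) = ((6r + 3)r! - 3) + (3(2r^2 + 3r + 2)r!).
Simplifying, S(r+1) = (6(r+1) + 3)(r+1)! - 3,
which is the closed form with m = r+1.
Hence, by induction on m, the claim holds for every m ≥ 1.

S(m) = (6m + 3)m! - 3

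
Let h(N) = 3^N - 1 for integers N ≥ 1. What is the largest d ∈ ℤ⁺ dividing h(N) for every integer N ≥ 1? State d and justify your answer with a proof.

d = 2

Computing the first values: h(1) = 2 and h(2) = 8; gcd(2, 8) = 2, so d ≤ 2.
We prove 2 | 3^N - 1 for all N ≥ 1 by induction on N.
Base case (N = 1): h(1) = 2 = 2·(1), so 2 | h(1).
Inductive step: suppose the statement holds for some m ≥ 1, i.e. 2 | h(m). Then
3^{m+1} − 1^{m+1} = 3·3^m − 1·1^m = 3·(3^m − 1^m) + (2)·1^m. The first term is divisible by 2 by the inductive hypothesis, and the second term (2)·1^m is divisible by 2 since 2 | 2. Hence 2 | h(m+1).
By the principle of mathematical induction, the result holds for all N ≥ 1.
Therefore the largest such d is 2.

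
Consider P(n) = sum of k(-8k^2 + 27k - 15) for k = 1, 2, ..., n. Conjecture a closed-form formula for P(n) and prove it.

We claim P(n) = -n(n - 3)(n + 1)(2n - 1) for all n ≥ 1.
Base case (n = 1): P(1) = 4, and the closed form gives 4. They agree.
Inductive step: suppose the statement holds for some k ≥ 1, so P(k) = k(-2k^3 + 5k^2 + 4k - 3).
Then P(k+1) = P(k) + ((k + 1)(27k - 8(k + 1)^2 + 12)) = (k(-2k^3 + 5k^2 + 4k - 3)) + ((k + 1)(27k - 8(k + 1)^2 + 12)).
Simplifying, P(k+1) = -(k - 2)(k + 1)(k + 2)(2k + 1) = -(k+1)((k+1) - 3)((k+1) + 1)(2(k+1) - 1),
which is the closed form with n = k+1.
Hence, by induction on n, the claim holds for every n ≥ 1.

P(n) = -n(n - 3)(n + 1)(2n - 1)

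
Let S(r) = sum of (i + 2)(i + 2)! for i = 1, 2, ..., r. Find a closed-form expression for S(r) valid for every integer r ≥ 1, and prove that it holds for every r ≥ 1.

We claim S(r) = (r + 3)! - 6 for all r ≥ 1.
Base step (r = 1): S(1) = 18, and the closed form gives 18. They agree.
Inductive step: suppose the statement holds for some i ≥ 1, so S(i) = (i + 3)! - 6.
Then S(i+1) = S(i) + ((i + 3)(i + 3)!) = ((i + 3)! - 6) + ((i + 3)(i + 3)!).
Simplifying, S(i+1) = ((i+1) + 3)! - 6,
which is the closed form with r = i+1.
By induction, the statement is established for all r ≥ 1.

S(r) = (r + 3)! - 6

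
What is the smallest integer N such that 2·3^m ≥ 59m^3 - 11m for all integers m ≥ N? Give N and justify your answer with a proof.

N = 10

At m = 9: 39366 < 42912, so the inequality fails and N ≥ 10. We prove 2·3^m ≥ 59m^3 - 11m for all m ≥ 10.
Base step (m = 10): 2·3^m = 118098 and 59m^3 - 11m = 58890, so 118098 ≥ 58890.
Inductive step: suppose the statement holds for some i ≥ 10, so 2·3^i ≥ 59i^3 - 11i.
Then 2·3^(i + 1) = 3·(2·3^i) ≥ 3·(59i^3 - 11i).
Also, for i ≥ 10 we have 3·(59i^3 - 11i) ≥ 59(i+1)^3 - 11(i+1), since 3·(59i^3 - 11i) − (59(i+1)^3 - 11(i+1)) = 118i^3 - 177i^2 - 199i - 48, which is nonnegative for all i ≥ 10.
Combining, 2·3^(i + 1) ≥ 59(i+1)^3 - 11(i+1).
Hence, by induction on m, the claim holds for every m ≥ 10.
Hence the smallest such N is 10.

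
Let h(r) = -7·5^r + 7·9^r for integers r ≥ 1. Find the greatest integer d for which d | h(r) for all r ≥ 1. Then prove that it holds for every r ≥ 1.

d = 28

Computing the first values: h(1) = 28 and h(2) = 392; gcd(28, 392) = 28, so d ≤ 28.
We prove 28 | -7·5^r + 7·9^r for all r ≥ 1 by induction on r.
Base step (r = 1): h(1) = 28 = 28·(1), so 28 | h(1).
For the inductive step, assume it holds for an arbitrary p ≥ 1, i.e. 28 | h(p). Then
h(p+1) − 9·h(p) = (-7·5^(p+1) + 7·9^(p+1)) − 9·(-7·5^p + 7·9^p) = (-7)·5^p·(5 − 9) = (28)·5^p. Since 28 | h(p) by the inductive hypothesis, 28 | 9·h(p); and 28 | 28 since 28 = 28·1. Therefore 28 | h(p+1).
This completes the induction.
Therefore the largest such d is 28.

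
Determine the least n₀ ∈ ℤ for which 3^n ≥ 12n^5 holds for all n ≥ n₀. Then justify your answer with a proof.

n₀ = 15

At n = 14: 4782969 < 6453888, so the inequality fails and n₀ ≥ 15. We prove 3^n ≥ 12n^5 for all n ≥ 15.
For the base case n = 15: 3^n = 14348907 and 12n^5 = 9112500, so 14348907 ≥ 9112500.
Suppose the result is true for n = p, so 3^p ≥ 12p^5.
Then 3^(p + 1) = 3·(3^p) ≥ 3·(12p^5).
Also, for p ≥ 15 we have 3·(12p^5) ≥ 12(p+1)^5, since 3 ≥ (1 + 1/p)^5 for all p ≥ 15.
Combining, 3^(p + 1) ≥ 12(p+1)^5.
By induction, the statement is established for all n ≥ 15.
Hence the smallest such n₀ is 15.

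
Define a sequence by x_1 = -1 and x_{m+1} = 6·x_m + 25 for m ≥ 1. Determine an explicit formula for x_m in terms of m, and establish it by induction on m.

x_m = 4·6^(m - 1) - 5

Computing the first terms: x_1 = -1, x_2 = 19, x_3 = 139. This suggests x_m = 4·6^(m - 1) - 5.
For the base case m = 1: the formula gives -1 = -1 = x_1.
Inductive step: assume the claim holds for m = p, so x_p = 4·6^(p - 1) - 5.
Then x_{p+1} = 6·x_p + 25 = 6·(4·6^(p - 1) - 5) + 25 = 4·6^p - 5 = 4·6^((p+1) - 1) - 5,
which is the claimed formula at m = p+1.
By the principle of mathematical induction, the result holds for all m ≥ 1.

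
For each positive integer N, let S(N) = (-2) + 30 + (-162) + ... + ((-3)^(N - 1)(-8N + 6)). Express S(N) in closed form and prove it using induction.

We claim S(N) = (-3)^N(2N - 1) + 1 for all N ≥ 1.
When N = 1: S(1) = -2, and the closed form gives -2. They agree.
For the inductive step, assume it holds for an arbitrary p ≥ 1, so S(p) = (-3)^p(2p - 1) + 1.
Then S(p+1) = S(p) + ((-3)^p(-8p - 2)) = ((-3)^p(2p - 1) + 1) + ((-3)^p(-8p - 2)).
Simplifying, S(p+1) = -6(-3)^p·p - 3(-3)^p + 1 = (-3)^(p+1)(2(p+1) - 1) + 1,
which is the closed form with N = p+1.
By the principle of mathematical induction, the result holds for all N ≥ 1.

S(N) = (-3)^N(2N - 1) + 1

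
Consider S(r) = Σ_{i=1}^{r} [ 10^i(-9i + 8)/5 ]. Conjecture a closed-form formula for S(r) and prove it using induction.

S(r) = 2·10^r(-r + 1) - 2

We claim S(r) = 2·10^r(-r + 1) - 2 for all r ≥ 1.
Base case (r = 1): S(1) = -2, and the closed form gives -2. They agree.
Inductive step: suppose the statement holds for some i ≥ 1, so S(i) = 2·10^i(-i + 1) - 2.
Then S(i+1) = S(i) + (10^i(-18i - 2)) = (2·10^i(-i + 1) - 2) + (10^i(-18i - 2)).
Simplifying, S(i+1) = -20·10^i·i - 2 = 2·10^(i+1)(-(i+1) + 1) - 2,
which is the closed form with r = i+1.
This completes the induction.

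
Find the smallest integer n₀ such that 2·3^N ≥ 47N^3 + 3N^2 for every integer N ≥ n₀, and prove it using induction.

At N = 8: 13122 < 24256, so the inequality fails and n₀ ≥ 9. We prove 2·3^N ≥ 47N^3 + 3N^2 for all N ≥ 9.
Base step (N = 9): 2·3^N = 39366 and 47N^3 + 3N^2 = 34506, so 39366 ≥ 34506.
Inductive step: assume the claim holds for N = j, so 2·3^j ≥ 47j^3 + 3j^2.
Then 2·3^(j + 1) = 3·(2·3^j) ≥ 3·(47j^3 + 3j^2).
Also, for j ≥ 9 we have 3·(47j^3 + 3j^2) ≥ 47(j+1)^3 + 3(j+1)^2, since 3·(47j^3 + 3j^2) − (47(j+1)^3 + 3(j+1)^2) = 94j^3 - 135j^2 - 147j - 50, which is nonnegative for all j ≥ 9.
Combining, 2·3^(j + 1) ≥ 47(j+1)^3 + 3(j+1)^2.
By induction, the statement is established for all N ≥ 9.
Hence the smallest such n₀ is 9.

n₀ = 9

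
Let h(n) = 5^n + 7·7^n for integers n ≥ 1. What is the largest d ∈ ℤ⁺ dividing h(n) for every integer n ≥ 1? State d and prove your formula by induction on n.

d = 2

Computing the first values: h(1) = 54 and h(2) = 368; gcd(54, 368) = 2, so d ≤ 2.
We prove 2 | 5^n + 7·7^n for all n ≥ 1 by induction on n.
Base case (n = 1): h(1) = 54 = 2·(27), so 2 | h(1).
Inductive step: assume the claim holds for n = m, i.e. 2 | h(m). Then
h(m+1) − 7·h(m) = (5^(m+1) + 7·7^(m+1)) − 7·(5^m + 7·7^m) = (1)·5^m·(5 − 7) = (-2)·5^m. Since 2 | h(m) by the inductive hypothesis, 2 | 7·h(m); and 2 | -2 since -2 = 2·-1. Therefore 2 | h(m+1).
By induction, the statement is established for all n ≥ 1.
Therefore the largest such d is 2.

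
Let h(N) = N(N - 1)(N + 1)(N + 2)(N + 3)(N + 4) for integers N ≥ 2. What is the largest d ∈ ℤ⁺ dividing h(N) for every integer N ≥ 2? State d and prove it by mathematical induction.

Computing the first values: h(2) = 720 and h(3) = 5040; gcd(720, 5040) = 720, so d ≤ 720.
We prove 720 | N(N - 1)(N + 1)(N + 2)(N + 3)(N + 4) for all N ≥ 2 by induction on N.
When N = 2: h(2) = 720 = 720·(1), so 720 | h(2).
For the inductive step, assume it holds for an arbitrary p ≥ 2, i.e. 720 | h(p). Then
h(p+1) − h(p) = p·(p+1)·(p+2)·(p+3)·(p+4)·(p+5) − (p-1)·p·(p+1)·(p+2)·(p+3)·(p+4) = p·(p+1)·(p+2)·(p+3)·(p+4)·[(p+5) − (p-1)] = 6·p·(p+1)·(p+2)·(p+3)·(p+4). The product of 5 consecutive integers is divisible by (5)! = 120, so h(p+1) − h(p) is divisible by 6·120 = 720. By the inductive hypothesis 720 | h(p), hence 720 | h(p+1).
Hence, by induction on N, the claim holds for every N ≥ 2.
Therefore the largest such d is 720.

d = 720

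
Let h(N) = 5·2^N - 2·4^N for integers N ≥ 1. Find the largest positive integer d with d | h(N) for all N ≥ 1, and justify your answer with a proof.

Computing the first values: h(1) = 2 and h(2) = -12; gcd(2, -12) = 2, so d ≤ 2.
We prove 2 | 5·2^N - 2·4^N for all N ≥ 1 by induction on N.
Base step (N = 1): h(1) = 2 = 2·(1), so 2 | h(1).
Inductive step: suppose the statement holds for some j ≥ 1, i.e. 2 | h(j). Then
h(j+1) − 4·h(j) = (5·2^(j+1) - 2·4^(j+1)) − 4·(5·2^j - 2·4^j) = (5)·2^j·(2 − 4) = (-10)·2^j. Since 2 | h(j) by the inductive hypothesis, 2 | 4·h(j); and 2 | -10 since -10 = 2·-5. Therefore 2 | h(j+1).
This completes the induction.
Therefore the largest such d is 2.

d = 2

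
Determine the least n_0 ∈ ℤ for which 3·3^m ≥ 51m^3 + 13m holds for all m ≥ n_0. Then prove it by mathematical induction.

n_0 = 9

At m = 8: 19683 < 26216, so the inequality fails and n_0 ≥ 9. We prove 3·3^m ≥ 51m^3 + 13m for all m ≥ 9.
Base case (m = 9): 3·3^m = 59049 and 51m^3 + 13m = 37296, so 59049 ≥ 37296.
For the inductive step, assume it holds for an arbitrary k ≥ 9, so 3·3^k ≥ 51k^3 + 13k.
Then 3·3^(k + 1) = 3·(3·3^k) ≥ 3·(51k^3 + 13k).
Also, for k ≥ 9 we have 3·(51k^3 + 13k) ≥ 51(k+1)^3 + 13(k+1), since 3·(51k^3 + 13k) − (51(k+1)^3 + 13(k+1)) = 102k^3 - 153k^2 - 127k - 64, which is nonnegative for all k ≥ 9.
Combining, 3·3^(k + 1) ≥ 51(k+1)^3 + 13(k+1).
This completes the induction.
Hence the smallest such n_0 is 9.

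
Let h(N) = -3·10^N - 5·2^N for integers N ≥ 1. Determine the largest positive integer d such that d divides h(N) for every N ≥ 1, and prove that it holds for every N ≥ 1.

Computing the first values: h(1) = -40 and h(2) = -320; gcd(-40, -320) = 40, so d ≤ 40.
We prove 40 | -3·10^N - 5·2^N for all N ≥ 1 by induction on N.
Base step (N = 1): h(1) = -40 = 40·(-1), so 40 | h(1).
Inductive step: assume the claim holds for N = m, i.e. 40 | h(m). Then
h(m+1) − 10·h(m) = (-3·10^(m+1) - 5·2^(m+1)) − 10·(-3·10^m - 5·2^m) = (-5)·2^m·(2 − 10) = (40)·2^m. Since 40 | h(m) by the inductive hypothesis, 40 | 10·h(m); and 40 | 40 since 40 = 40·1. Therefore 40 | h(m+1).
This completes the induction.
Therefore the largest such d is 40.

d = 40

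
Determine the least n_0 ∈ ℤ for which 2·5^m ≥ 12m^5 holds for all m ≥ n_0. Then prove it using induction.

n_0 = 8

At m = 7: 156250 < 201684, so the inequality fails and n_0 ≥ 8. We prove 2·5^m ≥ 12m^5 for all m ≥ 8.
For the base case m = 8: 2·5^m = 781250 and 12m^5 = 393216, so 781250 ≥ 393216.
Inductive step: suppose the statement holds for some i ≥ 8, so 2·5^i ≥ 12i^5.
Then 2·5^(i + 1) = 5·(2·5^i) ≥ 5·(12i^5).
Also, for i ≥ 8 we have 5·(12i^5) ≥ 12(i+1)^5, since 5 ≥ (1 + 1/i)^5 for all i ≥ 8.
Combining, 2·5^(i + 1) ≥ 12(i+1)^5.
Hence, by induction on m, the claim holds for every m ≥ 8.
Hence the smallest such n_0 is 8.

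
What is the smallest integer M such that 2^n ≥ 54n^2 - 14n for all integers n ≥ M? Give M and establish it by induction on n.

At n = 13: 8192 < 8944, so the inequality fails and M ≥ 14. We prove 2^n ≥ 54n^2 - 14n for all n ≥ 14.
Base step (n = 14): 2^n = 16384 and 54n^2 - 14n = 10388, so 16384 ≥ 10388.
Suppose the result is true for n = k, so 2^k ≥ 54k^2 - 14k.
Then 2^(k + 1) = 2·(2^k) ≥ 2·(54k^2 - 14k).
Also, for k ≥ 14 we have 2·(54k^2 - 14k) ≥ 54(k+1)^2 - 14(k+1), since 2·(54k^2 - 14k) − (54(k+1)^2 - 14(k+1)) = 54k^2 - 122k - 40, which is nonnegative for all k ≥ 14.
Combining, 2^(k + 1) ≥ 54(k+1)^2 - 14(k+1).
Hence, by induction on n, the claim holds for every n ≥ 14.
Hence the smallest such M is 14.

M = 14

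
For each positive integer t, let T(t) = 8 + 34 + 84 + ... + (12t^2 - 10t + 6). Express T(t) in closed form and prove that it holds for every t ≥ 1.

T(t) = t(4t^2 + t + 3)

We claim T(t) = t(4t^2 + t + 3) for all t ≥ 1.
Base case (t = 1): T(1) = 8, and the closed form gives 8. They agree.
For the inductive step, assume it holds for an arbitrary j ≥ 1, so T(j) = j(4j^2 + j + 3).
Then T(j+1) = T(j) + (12j^2 + 14j + 8) = (j(4j^2 + j + 3)) + (12j^2 + 14j + 8).
Simplifying, T(j+1) = (j + 1)(4j^2 + 9j + 8) = (j+1)(4(j+1)^2 + (j+1) + 3),
which is the closed form with t = j+1.
By induction, the statement is established for all t ≥ 1.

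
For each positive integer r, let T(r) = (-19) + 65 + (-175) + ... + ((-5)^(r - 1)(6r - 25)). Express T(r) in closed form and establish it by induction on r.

We claim T(r) = (-5)^r(-r + 4) - 4 for all r ≥ 1.
For the base case r = 1: T(1) = -19, and the closed form gives -19. They agree.
For the inductive step, assume it holds for an arbitrary j ≥ 1, so T(j) = (-5)^j(-j + 4) - 4.
Then T(j+1) = T(j) + ((-5)^j(6j - 19)) = ((-5)^j(-j + 4) - 4) + ((-5)^j(6j - 19)).
Simplifying, T(j+1) = 5(-5)^j·j - 15(-5)^j - 4 = (-5)^(j+1)(-(j+1) + 4) - 4,
which is the closed form with r = j+1.
By the principle of mathematical induction, the result holds for all r ≥ 1.

T(r) = (-5)^r(-r + 4) - 4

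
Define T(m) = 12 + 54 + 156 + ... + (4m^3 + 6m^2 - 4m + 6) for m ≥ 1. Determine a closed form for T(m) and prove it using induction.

T(m) = m(m^3 + 4m^2 + 2m + 5)

We claim T(m) = m(m^3 + 4m^2 + 2m + 5) for all m ≥ 1.
Base case (m = 1): T(1) = 12, and the closed form gives 12. They agree.
Inductive step: assume the claim holds for m = p, so T(p) = p(p^3 + 4p^2 + 2p + 5).
Then T(p+1) = T(p) + (4p^3 + 18p^2 + 20p + 12) = (p(p^3 + 4p^2 + 2p + 5)) + (4p^3 + 18p^2 + 20p + 12).
Simplifying, T(p+1) = (p + 1)(p^3 + 7p^2 + 13p + 12) = (p+1)((p+1)^3 + 4(p+1)^2 + 2(p+1) + 5),
which is the closed form with m = p+1.
By the principle of mathematical induction, the result holds for all m ≥ 1.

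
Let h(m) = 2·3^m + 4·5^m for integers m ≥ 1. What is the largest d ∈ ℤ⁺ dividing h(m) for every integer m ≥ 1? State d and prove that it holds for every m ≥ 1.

Computing the first values: h(1) = 26 and h(2) = 118; gcd(26, 118) = 2, so d ≤ 2.
We prove 2 | 2·3^m + 4·5^m for all m ≥ 1 by induction on m.
When m = 1: h(1) = 26 = 2·(13), so 2 | h(1).
Suppose the result is true for m = r, i.e. 2 | h(r). Then
h(r+1) − 5·h(r) = (2·3^(r+1) + 4·5^(r+1)) − 5·(2·3^r + 4·5^r) = (2)·3^r·(3 − 5) = (-4)·3^r. Since 2 | h(r) by the inductive hypothesis, 2 | 5·h(r); and 2 | -4 since -4 = 2·-2. Therefore 2 | h(r+1).
By the principle of mathematical induction, the result holds for all m ≥ 1.
Therefore the largest such d is 2.

d = 2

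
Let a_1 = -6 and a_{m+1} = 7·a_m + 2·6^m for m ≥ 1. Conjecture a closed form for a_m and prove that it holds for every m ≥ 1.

Computing the first terms: a_1 = -6, a_2 = -30, a_3 = -138. This suggests a_m = -2·6^m + 6·7^(m - 1).
Base case (m = 1): the formula gives -6 = -6 = a_1.
For the inductive step, assume it holds for an arbitrary j ≥ 1, so a_j = -2·6^j + 6·7^(j - 1).
Then a_{j+1} = 7·a_j + 2·6^j = 7·(-2·6^j + 6·7^(j - 1)) + 2·6^j = -2·6^(j + 1) + 6·7^j = -2·6^(j+1) + 6·7^((j+1) - 1),
which is the claimed formula at m = j+1.
By the principle of mathematical induction, the result holds for all m ≥ 1.

a_m = -2·6^m + 6·7^(m - 1)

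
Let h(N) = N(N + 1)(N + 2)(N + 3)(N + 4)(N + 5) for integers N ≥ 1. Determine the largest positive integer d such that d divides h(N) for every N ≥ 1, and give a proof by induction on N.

d = 720

Computing the first values: h(1) = 720 and h(2) = 5040; gcd(720, 5040) = 720, so d ≤ 720.
We prove 720 | N(N + 1)(N + 2)(N + 3)(N + 4)(N + 5) for all N ≥ 1 by induction on N.
Base case (N = 1): h(1) = 720 = 720·(1), so 720 | h(1).
Suppose the result is true for N = j, i.e. 720 | h(j). Then
h(j+1) − h(j) = (j+1)·(j+2)·(j+3)·(j+4)·(j+5)·(j+6) − j·(j+1)·(j+2)·(j+3)·(j+4)·(j+5) = (j+1)·(j+2)·(j+3)·(j+4)·(j+5)·[(j+6) − j] = 6·(j+1)·(j+2)·(j+3)·(j+4)·(j+5). The product of 5 consecutive integers is divisible by (5)! = 120, so h(j+1) − h(j) is divisible by 6·120 = 720. By the inductive hypothesis 720 | h(j), hence 720 | h(j+1).
This completes the induction.
Therefore the largest such d is 720.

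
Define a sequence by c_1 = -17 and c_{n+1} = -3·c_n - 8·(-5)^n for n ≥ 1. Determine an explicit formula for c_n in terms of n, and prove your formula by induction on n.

Computing the first terms: c_1 = -17, c_2 = 91, c_3 = -473. This suggests c_n = -(-3)^n + 4(-5)^n.
When n = 1: the formula gives -17 = -17 = c_1.
For the inductive step, assume it holds for an arbitrary m ≥ 1, so c_m = -(-3)^m + 4(-5)^m.
Then c_{m+1} = -3·c_m - 8·(-5)^m = -3·(-(-3)^m + 4(-5)^m) - 8·(-5)^m = -(-3)^(m + 1) + 4(-5)^(m + 1),
which is the claimed formula at n = m+1.
By the principle of mathematical induction, the result holds for all n ≥ 1.

c_n = -(-3)^n + 4(-5)^n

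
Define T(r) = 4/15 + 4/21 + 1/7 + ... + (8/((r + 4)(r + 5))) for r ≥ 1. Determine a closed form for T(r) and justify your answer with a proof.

T(r) = 8r/(5(r + 5))

We claim T(r) = 8r/(5(r + 5)) for all r ≥ 1.
For the base case r = 1: T(1) = 4/15, and the closed form gives 4/15. They agree.
For the inductive step, assume it holds for an arbitrary j ≥ 1, so T(j) = 8j/(5(j + 5)).
Then T(j+1) = T(j) + (8/((j + 5)(j + 6))) = (8j/(5(j + 5))) + (8/((j + 5)(j + 6))).
Simplifying, T(j+1) = 8(j + 1)/(5(j + 6)) = 8(j+1)/(5((j+1) + 5)),
which is the closed form with r = j+1.
By the principle of mathematical induction, the result holds for all r ≥ 1.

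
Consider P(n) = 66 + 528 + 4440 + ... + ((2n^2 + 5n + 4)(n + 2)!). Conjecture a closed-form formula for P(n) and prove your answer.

P(n) = (2n + 1)(n + 3)! - 6

We claim P(n) = (2n + 1)(n + 3)! - 6 for all n ≥ 1.
Base step (n = 1): P(1) = 66, and the closed form gives 66. They agree.
Suppose the result is true for n = j, so P(j) = (2j + 1)(j + 3)! - 6.
Then P(j+1) = P(j) + ((2j^2 + 9j + 11)(j + 3)!) = ((2j + 1)(j + 3)! - 6) + ((2j^2 + 9j + 11)(j + 3)!).
Simplifying, P(j+1) = (2(j+1) + 1)((j+1) + 3)! - 6,
which is the closed form with n = j+1.
By induction, the statement is established for all n ≥ 1.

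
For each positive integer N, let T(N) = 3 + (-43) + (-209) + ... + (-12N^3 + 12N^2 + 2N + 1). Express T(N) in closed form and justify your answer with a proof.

We claim T(N) = -N(3N^3 + 2N^2 - 4N - 4) for all N ≥ 1.
Base step (N = 1): T(1) = 3, and the closed form gives 3. They agree.
Inductive step: suppose the statement holds for some k ≥ 1, so T(k) = k(-3k^3 - 2k^2 + 4k + 4).
Then T(k+1) = T(k) + (-12k^3 - 24k^2 - 10k + 3) = (k(-3k^3 - 2k^2 + 4k + 4)) + (-12k^3 - 24k^2 - 10k + 3).
Simplifying, T(k+1) = -(k + 1)(3k^3 + 11k^2 + 9k - 3) = -(k+1)(3(k+1)^3 + 2(k+1)^2 - 4(k+1) - 4),
which is the closed form with N = k+1.
This completes the induction.

T(N) = -N(3N^3 + 2N^2 - 4N - 4)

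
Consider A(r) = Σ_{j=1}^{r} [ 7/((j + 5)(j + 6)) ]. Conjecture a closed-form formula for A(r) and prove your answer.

A(r) = 7r/(6(r + 6))

We claim A(r) = 7r/(6(r + 6)) for all r ≥ 1.
Base case (r = 1): A(1) = 1/6, and the closed form gives 1/6. They agree.
Inductive step: assume the claim holds for r = j, so A(j) = 7j/(6(j + 6)).
Then A(j+1) = A(j) + (7/((j + 6)(j + 7))) = (7j/(6(j + 6))) + (7/((j + 6)(j + 7))).
Simplifying, A(j+1) = 7(j + 1)/(6(j + 7)) = 7(j+1)/(6((j+1) + 6)),
which is the closed form with r = j+1.
This completes the induction.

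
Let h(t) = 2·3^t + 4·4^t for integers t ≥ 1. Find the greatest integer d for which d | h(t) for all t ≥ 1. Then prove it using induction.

d = 2

Computing the first values: h(1) = 22 and h(2) = 82; gcd(22, 82) = 2, so d ≤ 2.
We prove 2 | 2·3^t + 4·4^t for all t ≥ 1 by induction on t.
For the base case t = 1: h(1) = 22 = 2·(11), so 2 | h(1).
For the inductive step, assume it holds for an arbitrary p ≥ 1, i.e. 2 | h(p). Then
h(p+1) − 4·h(p) = (2·3^(p+1) + 4·4^(p+1)) − 4·(2·3^p + 4·4^p) = (2)·3^p·(3 − 4) = (-2)·3^p. Since 2 | h(p) by the inductive hypothesis, 2 | 4·h(p); and 2 | -2 since -2 = 2·-1. Therefore 2 | h(p+1).
Hence, by induction on t, the claim holds for every t ≥ 1.
Therefore the largest such d is 2.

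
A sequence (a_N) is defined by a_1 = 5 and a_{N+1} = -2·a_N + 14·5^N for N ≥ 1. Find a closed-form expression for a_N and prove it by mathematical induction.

a_N = -5(-2)^(N - 1) + 2·5^N

Computing the first terms: a_1 = 5, a_2 = 60, a_3 = 230. This suggests a_N = -5(-2)^(N - 1) + 2·5^N.
Base case (N = 1): the formula gives 5 = 5 = a_1.
Inductive step: assume the claim holds for N = j, so a_j = -5(-2)^(j - 1) + 2·5^j.
Then a_{j+1} = -2·a_j + 14·5^j = -2·(-5(-2)^(j - 1) + 2·5^j) + 14·5^j = -5(-2)^j + 2·5^(j + 1) = -5(-2)^((j+1) - 1) + 2·5^(j+1),
which is the claimed formula at N = j+1.
Hence, by induction on N, the claim holds for every N ≥ 1.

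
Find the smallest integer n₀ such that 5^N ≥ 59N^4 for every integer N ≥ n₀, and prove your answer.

At N = 7: 78125 < 141659, so the inequality fails and n₀ ≥ 8. We prove 5^N ≥ 59N^4 for all N ≥ 8.
When N = 8: 5^N = 390625 and 59N^4 = 241664, so 390625 ≥ 241664.
Inductive step: suppose the statement holds for some k ≥ 8, so 5^k ≥ 59k^4.
Then 5^(k + 1) = 5·(5^k) ≥ 5·(59k^4).
Also, for k ≥ 8 we have 5·(59k^4) ≥ 59(k+1)^4, since 5 ≥ (1 + 1/k)^4 for all k ≥ 8.
Combining, 5^(k + 1) ≥ 59(k+1)^4.
Hence, by induction on N, the claim holds for every N ≥ 8.
Hence the smallest such n₀ is 8.

n₀ = 8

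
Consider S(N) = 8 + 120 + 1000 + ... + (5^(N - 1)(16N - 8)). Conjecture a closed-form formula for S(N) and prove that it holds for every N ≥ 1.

We claim S(N) = 5^N(4N - 3) + 3 for all N ≥ 1.
When N = 1: S(1) = 8, and the closed form gives 8. They agree.
For the inductive step, assume it holds for an arbitrary k ≥ 1, so S(k) = 5^k(4k - 3) + 3.
Then S(k+1) = S(k) + (5^k(16k + 8)) = (5^k(4k - 3) + 3) + (5^k(16k + 8)).
Simplifying, S(k+1) = 20·5^k·k + 5·5^k + 3 = 5^(k+1)(4(k+1) - 3) + 3,
which is the closed form with N = k+1.
Hence, by induction on N, the claim holds for every N ≥ 1.

S(N) = 5^N(4N - 3) + 3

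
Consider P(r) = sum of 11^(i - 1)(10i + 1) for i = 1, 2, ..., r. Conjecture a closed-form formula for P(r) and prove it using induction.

We claim P(r) = 11^r·r for all r ≥ 1.
Base step (r = 1): P(1) = 11, and the closed form gives 11. They agree.
Inductive step: assume the claim holds for r = i, so P(i) = 11^i·i.
Then P(i+1) = P(i) + (11^i(10i + 11)) = (11^i·i) + (11^i(10i + 11)).
Simplifying, P(i+1) = 11^(i + 1)(i + 1) = 11^(i+1)·(i+1),
which is the closed form with r = i+1.
By the principle of mathematical induction, the result holds for all r ≥ 1.

P(r) = 11^r·r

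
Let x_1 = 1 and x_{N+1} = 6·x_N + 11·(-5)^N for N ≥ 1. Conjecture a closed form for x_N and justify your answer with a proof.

Computing the first terms: x_1 = 1, x_2 = -49, x_3 = -19. This suggests x_N = -(-5)^N - 4·6^(N - 1).
For the base case N = 1: the formula gives 1 = 1 = x_1.
For the inductive step, assume it holds for an arbitrary k ≥ 1, so x_k = -(-5)^k - 4·6^(k - 1).
Then x_{k+1} = 6·x_k + 11·(-5)^k = 6·(-(-5)^k - 4·6^(k - 1)) + 11·(-5)^k = -(-5)^(k + 1) - 4·6^k = -(-5)^(k+1) - 4·6^((k+1) - 1),
which is the claimed formula at N = k+1.
By the principle of mathematical induction, the result holds for all N ≥ 1.

x_N = -(-5)^N - 4·6^(N - 1)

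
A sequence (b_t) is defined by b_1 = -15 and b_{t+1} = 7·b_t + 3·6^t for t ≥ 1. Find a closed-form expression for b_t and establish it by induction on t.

b_t = -3·6^t + 3·7^(t - 1)

Computing the first terms: b_1 = -15, b_2 = -87, b_3 = -501. This suggests b_t = -3·6^t + 3·7^(t - 1).
When t = 1: the formula gives -15 = -15 = b_1.
For the inductive step, assume it holds for an arbitrary i ≥ 1, so b_i = -3·6^i + 3·7^(i - 1).
Then b_{i+1} = 7·b_i + 3·6^i = 7·(-3·6^i + 3·7^(i - 1)) + 3·6^i = -3·6^(i + 1) + 3·7^i = -3·6^(i+1) + 3·7^((i+1) - 1),
which is the claimed formula at t = i+1.
This completes the induction.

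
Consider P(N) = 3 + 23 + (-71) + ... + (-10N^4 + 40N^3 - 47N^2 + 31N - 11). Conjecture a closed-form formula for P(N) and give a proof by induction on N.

P(N) = -N(2N^4 - 5N^3 - N^2 - 2N + 3)

We claim P(N) = -N(2N^4 - 5N^3 - N^2 - 2N + 3) for all N ≥ 1.
Base step (N = 1): P(1) = 3, and the closed form gives 3. They agree.
Suppose the result is true for N = i, so P(i) = i(-2i^4 + 5i^3 + i^2 + 2i - 3).
Then P(i+1) = P(i) + (-10i^4 + 13i^2 + 17i + 3) = (i(-2i^4 + 5i^3 + i^2 + 2i - 3)) + (-10i^4 + 13i^2 + 17i + 3).
Simplifying, P(i+1) = -(i + 1)(2i^4 + 3i^3 - 4i^2 - 11i - 3) = -(i+1)(2(i+1)^4 - 5(i+1)^3 - (i+1)^2 - 2(i+1) + 3),
which is the closed form with N = i+1.
Hence, by induction on N, the claim holds for every N ≥ 1.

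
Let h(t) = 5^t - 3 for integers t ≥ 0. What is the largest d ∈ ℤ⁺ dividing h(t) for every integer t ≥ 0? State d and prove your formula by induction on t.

Computing the first values: h(0) = -2 and h(1) = 2; gcd(-2, 2) = 2, so d ≤ 2.
We prove 2 | 5^t - 3 for all t ≥ 0 by induction on t.
Base step (t = 0): h(0) = -2 = 2·(-1), so 2 | h(0).
Inductive step: suppose the statement holds for some m ≥ 0, i.e. 2 | h(m). Then
h(m+1) = 5^(m+1) - 3 = 5·(5^m - 3) + 12 = 5·h(m) + 12. The first term is divisible by 2 by the inductive hypothesis, and 12 is divisible by 2. Hence 2 | h(m+1).
Hence, by induction on t, the claim holds for every t ≥ 0.
Therefore the largest such d is 2.

d = 2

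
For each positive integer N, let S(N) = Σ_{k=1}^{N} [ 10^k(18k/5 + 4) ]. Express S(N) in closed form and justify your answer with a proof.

S(N) = 4·10^N(N + 1) - 4

We claim S(N) = 4·10^N(N + 1) - 4 for all N ≥ 1.
Base case (N = 1): S(1) = 76, and the closed form gives 76. They agree.
For the inductive step, assume it holds for an arbitrary k ≥ 1, so S(k) = 4·10^k(k + 1) - 4.
Then S(k+1) = S(k) + (10^k(36k + 76)) = (4·10^k(k + 1) - 4) + (10^k(36k + 76)).
Simplifying, S(k+1) = 40·10^k·k + 80·10^k - 4 = 4·10^(k+1)((k+1) + 1) - 4,
which is the closed form with N = k+1.
By the principle of mathematical induction, the result holds for all N ≥ 1.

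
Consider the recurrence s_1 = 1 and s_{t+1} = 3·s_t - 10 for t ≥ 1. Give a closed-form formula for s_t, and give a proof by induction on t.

Computing the first terms: s_1 = 1, s_2 = -7, s_3 = -31. This suggests s_t = -4·3^(t - 1) + 5.
Base step (t = 1): the formula gives 1 = 1 = s_1.
Suppose the result is true for t = i, so s_i = -4·3^(i - 1) + 5.
Then s_{i+1} = 3·s_i - 10 = 3·(-4·3^(i - 1) + 5) - 10 = -4·3^i + 5 = -4·3^((i+1) - 1) + 5,
which is the claimed formula at t = i+1.
Hence, by induction on t, the claim holds for every t ≥ 1.

s_t = -4·3^(t - 1) + 5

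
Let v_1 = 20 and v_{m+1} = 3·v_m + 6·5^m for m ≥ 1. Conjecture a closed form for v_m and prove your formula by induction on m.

Computing the first terms: v_1 = 20, v_2 = 90, v_3 = 420. This suggests v_m = 5·3^(m - 1) + 3·5^m.
For the base case m = 1: the formula gives 20 = 20 = v_1.
Suppose the result is true for m = r, so v_r = 5·3^(r - 1) + 3·5^r.
Then v_{r+1} = 3·v_r + 6·5^r = 3·(5·3^(r - 1) + 3·5^r) + 6·5^r = 5·3^r + 3·5^(r + 1) = 5·3^((r+1) - 1) + 3·5^(r+1),
which is the claimed formula at m = r+1.
This completes the induction.

v_m = 5·3^(m - 1) + 3·5^m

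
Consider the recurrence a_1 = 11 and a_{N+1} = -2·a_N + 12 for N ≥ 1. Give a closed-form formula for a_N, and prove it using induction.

Computing the first terms: a_1 = 11, a_2 = -10, a_3 = 32. This suggests a_N = 7(-2)^(N - 1) + 4.
When N = 1: the formula gives 11 = 11 = a_1.
For the inductive step, assume it holds for an arbitrary j ≥ 1, so a_j = 7(-2)^(j - 1) + 4.
Then a_{j+1} = -2·a_j + 12 = -2·(7(-2)^(j - 1) + 4) + 12 = 7(-2)^j + 4 = 7(-2)^((j+1) - 1) + 4,
which is the claimed formula at N = j+1.
Hence, by induction on N, the claim holds for every N ≥ 1.

a_N = 7(-2)^(N - 1) + 4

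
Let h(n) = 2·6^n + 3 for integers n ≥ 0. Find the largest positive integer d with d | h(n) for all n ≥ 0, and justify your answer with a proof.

Computing the first values: h(0) = 5 and h(1) = 15; gcd(5, 15) = 5, so d ≤ 5.
We prove 5 | 2·6^n + 3 for all n ≥ 0 by induction on n.
Base step (n = 0): h(0) = 5 = 5·(1), so 5 | h(0).
Inductive step: suppose the statement holds for some r ≥ 0, i.e. 5 | h(r). Then
h(r+1) = 2·6^(r+1) + 3 = 6·(2·6^r + 3) - 15 = 6·h(r) - 15. The first term is divisible by 5 by the inductive hypothesis, and -15 is divisible by 5. Hence 5 | h(r+1).
By the principle of mathematical induction, the result holds for all n ≥ 0.
Therefore the largest such d is 5.

d = 5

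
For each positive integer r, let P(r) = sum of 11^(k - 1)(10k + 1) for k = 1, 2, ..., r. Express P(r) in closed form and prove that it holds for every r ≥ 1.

We claim P(r) = 11^r·r for all r ≥ 1.
For the base case r = 1: P(1) = 11, and the closed form gives 11. They agree.
For the inductive step, assume it holds for an arbitrary k ≥ 1, so P(k) = 11^k·k.
Then P(k+1) = P(k) + (11^k(10k + 11)) = (11^k·k) + (11^k(10k + 11)).
Simplifying, P(k+1) = 11^(k + 1)(k + 1) = 11^(k+1)·(k+1),
which is the closed form with r = k+1.
By the principle of mathematical induction, the result holds for all r ≥ 1.

P(r) = 11^r·r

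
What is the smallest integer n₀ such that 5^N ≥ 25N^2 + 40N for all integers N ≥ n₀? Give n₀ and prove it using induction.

n₀ = 4

At N = 3: 125 < 345, so the inequality fails and n₀ ≥ 4. We prove 5^N ≥ 25N^2 + 40N for all N ≥ 4.
Base case (N = 4): 5^N = 625 and 25N^2 + 40N = 560, so 625 ≥ 560.
For the inductive step, assume it holds for an arbitrary r ≥ 4, so 5^r ≥ 25r^2 + 40r.
Then 5^(r + 1) = 5·(5^r) ≥ 5·(25r^2 + 40r).
Also, for r ≥ 4 we have 5·(25r^2 + 40r) ≥ 25(r+1)^2 + 40(r+1), since 5·(25r^2 + 40r) − (25(r+1)^2 + 40(r+1)) = 100r^2 + 110r - 65, which is nonnegative for all r ≥ 4.
Combining, 5^(r + 1) ≥ 25(r+1)^2 + 40(r+1).
Hence, by induction on N, the claim holds for every N ≥ 4.
Hence the smallest such n₀ is 4.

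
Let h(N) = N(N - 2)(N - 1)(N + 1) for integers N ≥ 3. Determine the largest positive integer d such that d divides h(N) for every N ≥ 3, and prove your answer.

d = 24

Computing the first values: h(3) = 24 and h(4) = 120; gcd(24, 120) = 24, so d ≤ 24.
We prove 24 | N(N - 2)(N - 1)(N + 1) for all N ≥ 3 by induction on N.
Base case (N = 3): h(3) = 24 = 24·(1), so 24 | h(3).
Inductive step: assume the claim holds for N = i, i.e. 24 | h(i). Then
h(i+1) − h(i) = (i-1)·i·(i+1)·(i+2) − (i-2)·(i-1)·i·(i+1) = (i-1)·i·(i+1)·[(i+2) − (i-2)] = 4·(i-1)·i·(i+1). The product of 3 consecutive integers is divisible by (3)! = 6, so h(i+1) − h(i) is divisible by 4·6 = 24. By the inductive hypothesis 24 | h(i), hence 24 | h(i+1).
This completes the induction.
Therefore the largest such d is 24.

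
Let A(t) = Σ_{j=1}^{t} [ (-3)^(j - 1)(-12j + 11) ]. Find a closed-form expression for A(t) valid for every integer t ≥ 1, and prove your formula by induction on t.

A(t) = (-3)^t(3t - 2) + 2

We claim A(t) = (-3)^t(3t - 2) + 2 for all t ≥ 1.
For the base case t = 1: A(1) = -1, and the closed form gives -1. They agree.
Inductive step: assume the claim holds for t = j, so A(j) = (-3)^j(3j - 2) + 2.
Then A(j+1) = A(j) + ((-3)^j(-12j - 1)) = ((-3)^j(3j - 2) + 2) + ((-3)^j(-12j - 1)).
Simplifying, A(j+1) = (-3)^(j + 1) - (-3)^(j + 2)j + 2 = (-3)^(j+1)(3(j+1) - 2) + 2,
which is the closed form with t = j+1.
This completes the induction.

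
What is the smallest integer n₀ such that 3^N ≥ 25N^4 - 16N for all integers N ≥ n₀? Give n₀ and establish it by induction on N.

At N = 11: 177147 < 365849, so the inequality fails and n₀ ≥ 12. We prove 3^N ≥ 25N^4 - 16N for all N ≥ 12.
For the base case N = 12: 3^N = 531441 and 25N^4 - 16N = 518208, so 531441 ≥ 518208.
For the inductive step, assume it holds for an arbitrary p ≥ 12, so 3^p ≥ 25p^4 - 16p.
Then 3^(p + 1) = 3·(3^p) ≥ 3·(25p^4 - 16p).
Also, for p ≥ 12 we have 3·(25p^4 - 16p) ≥ 25(p+1)^4 - 16(p+1), since 3·(25p^4 - 16p) − (25(p+1)^4 - 16(p+1)) = 50p^4 - 100p^3 - 150p^2 - 132p - 9, which is nonnegative for all p ≥ 12.
Combining, 3^(p + 1) ≥ 25(p+1)^4 - 16(p+1).
This completes the induction.
Hence the smallest such n₀ is 12.

n₀ = 12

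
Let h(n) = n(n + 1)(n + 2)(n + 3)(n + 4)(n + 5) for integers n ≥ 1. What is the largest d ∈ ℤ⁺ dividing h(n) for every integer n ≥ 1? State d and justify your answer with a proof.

d = 720

Computing the first values: h(1) = 720 and h(2) = 5040; gcd(720, 5040) = 720, so d ≤ 720.
We prove 720 | n(n + 1)(n + 2)(n + 3)(n + 4)(n + 5) for all n ≥ 1 by induction on n.
Base step (n = 1): h(1) = 720 = 720·(1), so 720 | h(1).
Inductive step: assume the claim holds for n = j, i.e. 720 | h(j). Then
h(j+1) − h(j) = (j+1)·(j+2)·(j+3)·(j+4)·(j+5)·(j+6) − j·(j+1)·(j+2)·(j+3)·(j+4)·(j+5) = (j+1)·(j+2)·(j+3)·(j+4)·(j+5)·[(j+6) − j] = 6·(j+1)·(j+2)·(j+3)·(j+4)·(j+5). The product of 5 consecutive integers is divisible by (5)! = 120, so h(j+1) − h(j) is divisible by 6·120 = 720. By the inductive hypothesis 720 | h(j), hence 720 | h(j+1).
By induction, the statement is established for all n ≥ 1.
Therefore the largest such d is 720.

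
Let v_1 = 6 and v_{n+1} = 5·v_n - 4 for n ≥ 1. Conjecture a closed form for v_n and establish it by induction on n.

v_n = 5^n + 1

Computing the first terms: v_1 = 6, v_2 = 26, v_3 = 126. This suggests v_n = 5^n + 1.
Base step (n = 1): the formula gives 6 = 6 = v_1.
For the inductive step, assume it holds for an arbitrary j ≥ 1, so v_j = 5^j + 1.
Then v_{j+1} = 5·v_j - 4 = 5·(5^j + 1) - 4 = 5^(j + 1) + 1,
which is the claimed formula at n = j+1.
By induction, the statement is established for all n ≥ 1.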